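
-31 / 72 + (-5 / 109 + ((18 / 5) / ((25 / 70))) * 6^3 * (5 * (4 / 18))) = 2418.72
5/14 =0.36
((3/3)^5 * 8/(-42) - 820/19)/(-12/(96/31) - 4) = 138368/25137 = 5.50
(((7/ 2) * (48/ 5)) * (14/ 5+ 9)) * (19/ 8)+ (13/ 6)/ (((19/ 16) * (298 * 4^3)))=3198939733/ 3397200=941.64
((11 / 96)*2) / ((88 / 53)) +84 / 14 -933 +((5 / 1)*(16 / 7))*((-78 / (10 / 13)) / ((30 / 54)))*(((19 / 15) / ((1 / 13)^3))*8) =-3120776979781 / 67200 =-46440133.63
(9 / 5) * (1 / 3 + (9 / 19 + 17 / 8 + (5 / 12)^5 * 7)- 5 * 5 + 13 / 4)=-88552183 / 2626560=-33.71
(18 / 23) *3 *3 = 162 / 23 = 7.04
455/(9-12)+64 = -263/3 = -87.67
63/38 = 1.66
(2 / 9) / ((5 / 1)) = 2 / 45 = 0.04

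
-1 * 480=-480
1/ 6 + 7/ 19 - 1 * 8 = -851/ 114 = -7.46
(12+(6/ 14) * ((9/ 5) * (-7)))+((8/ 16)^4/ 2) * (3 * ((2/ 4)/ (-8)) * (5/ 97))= 1638837/ 248320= 6.60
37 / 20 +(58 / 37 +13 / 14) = 4.35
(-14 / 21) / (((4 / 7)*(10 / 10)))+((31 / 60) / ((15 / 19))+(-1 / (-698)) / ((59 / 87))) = -9453301 / 18531900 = -0.51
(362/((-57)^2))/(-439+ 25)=-181/672543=-0.00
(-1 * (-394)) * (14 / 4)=1379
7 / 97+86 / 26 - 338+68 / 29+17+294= -778017 / 36569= -21.28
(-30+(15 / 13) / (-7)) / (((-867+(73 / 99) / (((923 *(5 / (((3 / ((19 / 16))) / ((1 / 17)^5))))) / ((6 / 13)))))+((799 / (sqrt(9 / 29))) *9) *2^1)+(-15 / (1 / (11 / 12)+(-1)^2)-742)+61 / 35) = -2619334165152792957870 *sqrt(29) / 12039180905282297128869491-25433170755529583475 / 415144169147665418236879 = -0.00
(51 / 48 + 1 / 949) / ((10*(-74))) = -16149 / 11236160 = -0.00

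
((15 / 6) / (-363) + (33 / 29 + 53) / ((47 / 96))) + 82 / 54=998266831 / 8905842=112.09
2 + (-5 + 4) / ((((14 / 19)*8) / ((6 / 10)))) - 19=-17.10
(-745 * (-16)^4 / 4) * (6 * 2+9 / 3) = -183091200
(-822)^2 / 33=225228 / 11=20475.27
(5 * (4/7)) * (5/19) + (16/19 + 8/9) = 2972/1197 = 2.48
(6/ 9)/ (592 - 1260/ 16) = 8/ 6159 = 0.00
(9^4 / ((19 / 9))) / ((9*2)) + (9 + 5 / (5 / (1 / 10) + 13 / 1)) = 435079 / 2394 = 181.74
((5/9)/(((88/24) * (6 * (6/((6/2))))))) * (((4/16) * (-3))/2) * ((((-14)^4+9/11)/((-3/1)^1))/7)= 2112925/243936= 8.66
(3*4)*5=60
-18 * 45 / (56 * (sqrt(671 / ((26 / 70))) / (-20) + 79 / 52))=693225 / 69664 + 1755 * sqrt(305305) / 69664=23.87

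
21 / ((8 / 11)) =231 / 8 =28.88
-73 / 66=-1.11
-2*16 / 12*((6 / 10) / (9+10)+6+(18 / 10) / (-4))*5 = -1414 / 19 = -74.42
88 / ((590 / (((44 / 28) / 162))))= 242 / 167265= 0.00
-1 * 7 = -7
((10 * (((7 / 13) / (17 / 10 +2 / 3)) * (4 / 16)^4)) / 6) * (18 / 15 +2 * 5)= 245 / 14768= 0.02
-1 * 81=-81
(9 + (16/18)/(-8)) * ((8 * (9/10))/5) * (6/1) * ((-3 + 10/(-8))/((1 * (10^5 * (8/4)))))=-51/31250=-0.00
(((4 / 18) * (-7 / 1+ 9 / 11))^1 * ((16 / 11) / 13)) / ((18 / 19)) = -20672 / 127413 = -0.16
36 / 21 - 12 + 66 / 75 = -1646 / 175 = -9.41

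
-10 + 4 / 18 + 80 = 70.22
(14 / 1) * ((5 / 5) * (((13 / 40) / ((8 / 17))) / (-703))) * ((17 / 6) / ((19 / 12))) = -26299 / 1068560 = -0.02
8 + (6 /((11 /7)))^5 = 131979640 /161051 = 819.49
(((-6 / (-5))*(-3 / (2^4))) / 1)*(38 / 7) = -171 / 140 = -1.22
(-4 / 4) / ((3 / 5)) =-1.67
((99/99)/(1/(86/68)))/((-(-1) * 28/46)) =989/476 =2.08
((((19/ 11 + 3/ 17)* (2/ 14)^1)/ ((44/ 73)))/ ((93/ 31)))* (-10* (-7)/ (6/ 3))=32485/ 6171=5.26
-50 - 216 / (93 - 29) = -427 / 8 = -53.38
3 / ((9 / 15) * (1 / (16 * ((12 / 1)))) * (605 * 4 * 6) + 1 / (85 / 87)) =680 / 10517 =0.06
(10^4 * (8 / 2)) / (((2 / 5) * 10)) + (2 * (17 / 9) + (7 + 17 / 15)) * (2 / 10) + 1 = 2250761 / 225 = 10003.38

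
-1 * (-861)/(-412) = -861/412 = -2.09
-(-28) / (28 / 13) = 13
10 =10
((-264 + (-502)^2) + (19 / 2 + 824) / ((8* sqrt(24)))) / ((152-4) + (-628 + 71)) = -251740 / 409-1667* sqrt(6) / 78528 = -615.55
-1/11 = -0.09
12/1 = 12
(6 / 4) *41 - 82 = -41 / 2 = -20.50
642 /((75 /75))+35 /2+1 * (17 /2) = 668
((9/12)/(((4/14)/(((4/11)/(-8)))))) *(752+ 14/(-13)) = -102501/1144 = -89.60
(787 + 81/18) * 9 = 14247/2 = 7123.50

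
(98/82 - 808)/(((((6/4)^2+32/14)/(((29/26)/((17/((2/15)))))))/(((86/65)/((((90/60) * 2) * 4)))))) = -577493182/3365934975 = -0.17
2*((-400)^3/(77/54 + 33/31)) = -214272000000/4169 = -51396497.96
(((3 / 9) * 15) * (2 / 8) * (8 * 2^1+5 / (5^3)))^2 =160801 / 400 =402.00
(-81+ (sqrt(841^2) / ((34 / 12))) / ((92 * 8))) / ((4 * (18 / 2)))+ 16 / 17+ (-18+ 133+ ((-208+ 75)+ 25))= 428089 / 75072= 5.70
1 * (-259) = -259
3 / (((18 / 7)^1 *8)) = 0.15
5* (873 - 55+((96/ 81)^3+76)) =88146850/ 19683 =4478.32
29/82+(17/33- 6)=-13885/2706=-5.13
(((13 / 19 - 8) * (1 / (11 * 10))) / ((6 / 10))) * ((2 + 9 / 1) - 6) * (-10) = 3475 / 627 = 5.54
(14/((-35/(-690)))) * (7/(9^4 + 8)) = 1932/6569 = 0.29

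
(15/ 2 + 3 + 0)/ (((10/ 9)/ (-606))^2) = 156167109/ 50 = 3123342.18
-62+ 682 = 620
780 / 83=9.40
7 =7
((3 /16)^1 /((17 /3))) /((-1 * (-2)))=9 /544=0.02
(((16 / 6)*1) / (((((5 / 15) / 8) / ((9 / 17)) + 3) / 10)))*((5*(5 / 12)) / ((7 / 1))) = 2400 / 931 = 2.58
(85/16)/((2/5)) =425/32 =13.28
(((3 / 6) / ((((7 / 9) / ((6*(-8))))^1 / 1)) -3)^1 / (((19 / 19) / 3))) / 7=-711 / 49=-14.51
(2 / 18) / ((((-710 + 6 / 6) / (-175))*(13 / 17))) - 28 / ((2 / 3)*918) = -4648 / 470067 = -0.01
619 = 619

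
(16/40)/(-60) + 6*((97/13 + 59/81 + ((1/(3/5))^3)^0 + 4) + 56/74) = 54333371/649350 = 83.67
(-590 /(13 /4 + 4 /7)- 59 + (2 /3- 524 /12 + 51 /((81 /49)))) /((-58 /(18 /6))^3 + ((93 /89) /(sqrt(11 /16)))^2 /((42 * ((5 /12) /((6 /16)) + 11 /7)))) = 9594709145593 /307415891613712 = 0.03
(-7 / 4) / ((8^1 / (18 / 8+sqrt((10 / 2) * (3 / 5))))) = -63 / 128- 7 * sqrt(3) / 32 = -0.87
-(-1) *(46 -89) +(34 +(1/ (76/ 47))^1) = -637/ 76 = -8.38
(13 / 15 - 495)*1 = -7412 / 15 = -494.13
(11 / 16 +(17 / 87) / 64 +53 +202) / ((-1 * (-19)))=1423685 / 105792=13.46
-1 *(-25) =25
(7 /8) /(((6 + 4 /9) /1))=63 /464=0.14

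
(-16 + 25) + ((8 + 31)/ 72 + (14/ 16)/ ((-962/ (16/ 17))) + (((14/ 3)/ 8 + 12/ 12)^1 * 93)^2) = 8514063781/ 392496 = 21692.10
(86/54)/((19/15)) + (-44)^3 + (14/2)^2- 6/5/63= -85133.76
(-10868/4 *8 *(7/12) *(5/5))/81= -38038/243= -156.53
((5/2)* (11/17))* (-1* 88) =-2420/17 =-142.35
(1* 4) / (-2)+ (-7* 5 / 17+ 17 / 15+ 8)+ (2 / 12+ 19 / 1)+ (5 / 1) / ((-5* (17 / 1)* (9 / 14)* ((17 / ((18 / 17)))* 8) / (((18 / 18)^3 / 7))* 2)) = 2381933 / 98260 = 24.24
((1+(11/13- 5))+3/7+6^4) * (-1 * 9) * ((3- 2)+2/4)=-17459.21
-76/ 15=-5.07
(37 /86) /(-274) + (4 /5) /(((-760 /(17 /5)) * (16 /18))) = -0.01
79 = 79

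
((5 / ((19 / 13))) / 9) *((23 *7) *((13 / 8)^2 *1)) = 1768585 / 10944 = 161.60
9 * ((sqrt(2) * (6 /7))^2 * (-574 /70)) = -26568 /245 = -108.44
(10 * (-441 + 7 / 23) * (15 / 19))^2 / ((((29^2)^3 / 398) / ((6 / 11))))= 5520139390080000 / 1249520962668539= 4.42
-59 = -59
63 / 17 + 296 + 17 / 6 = 30859 / 102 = 302.54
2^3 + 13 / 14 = 125 / 14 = 8.93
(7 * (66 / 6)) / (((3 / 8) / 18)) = 3696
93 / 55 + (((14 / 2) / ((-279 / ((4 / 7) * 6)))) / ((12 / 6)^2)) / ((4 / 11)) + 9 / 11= 25063 / 10230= 2.45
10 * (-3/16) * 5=-75/8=-9.38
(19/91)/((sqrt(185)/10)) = 38 *sqrt(185)/3367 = 0.15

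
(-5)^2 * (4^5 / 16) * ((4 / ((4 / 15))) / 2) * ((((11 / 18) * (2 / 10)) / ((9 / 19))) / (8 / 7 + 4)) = 146300 / 243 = 602.06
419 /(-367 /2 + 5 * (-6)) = -838 /427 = -1.96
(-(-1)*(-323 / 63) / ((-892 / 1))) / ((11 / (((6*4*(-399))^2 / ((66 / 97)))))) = 1900162488 / 26983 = 70420.73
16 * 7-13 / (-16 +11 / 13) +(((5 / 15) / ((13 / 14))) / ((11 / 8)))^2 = 4094254721 / 36256077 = 112.93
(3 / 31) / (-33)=-1 / 341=-0.00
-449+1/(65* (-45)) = -1313326/2925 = -449.00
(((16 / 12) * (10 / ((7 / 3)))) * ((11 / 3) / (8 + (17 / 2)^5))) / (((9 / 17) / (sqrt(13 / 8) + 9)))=59840 * sqrt(26) / 268401357 + 239360 / 29822373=0.01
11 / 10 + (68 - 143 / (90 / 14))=4217 / 90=46.86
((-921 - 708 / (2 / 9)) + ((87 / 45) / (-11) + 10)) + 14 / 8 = -2702981 / 660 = -4095.43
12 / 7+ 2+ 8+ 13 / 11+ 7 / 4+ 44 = 18063 / 308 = 58.65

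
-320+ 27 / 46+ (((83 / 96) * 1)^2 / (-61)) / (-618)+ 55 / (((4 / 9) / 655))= 645149467677935 / 7990769664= 80736.84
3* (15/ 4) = 45/ 4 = 11.25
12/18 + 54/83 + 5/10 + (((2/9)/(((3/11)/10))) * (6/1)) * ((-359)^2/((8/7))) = 8236787425/1494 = 5513244.60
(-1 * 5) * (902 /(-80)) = 451 /8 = 56.38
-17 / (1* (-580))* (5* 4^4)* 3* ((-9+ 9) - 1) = -112.55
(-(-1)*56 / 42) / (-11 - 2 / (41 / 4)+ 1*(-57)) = -41 / 2097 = -0.02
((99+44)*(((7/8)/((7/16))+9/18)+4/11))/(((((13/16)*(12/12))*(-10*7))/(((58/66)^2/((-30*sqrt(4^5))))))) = 841/145200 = 0.01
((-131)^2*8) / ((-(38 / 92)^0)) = -137288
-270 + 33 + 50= -187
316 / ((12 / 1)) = 79 / 3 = 26.33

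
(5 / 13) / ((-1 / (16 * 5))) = -400 / 13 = -30.77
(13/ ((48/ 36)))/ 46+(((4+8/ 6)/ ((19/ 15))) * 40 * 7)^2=92323854079/ 66424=1389917.11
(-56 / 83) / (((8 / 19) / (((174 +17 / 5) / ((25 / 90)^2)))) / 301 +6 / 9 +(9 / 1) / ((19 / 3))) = -0.32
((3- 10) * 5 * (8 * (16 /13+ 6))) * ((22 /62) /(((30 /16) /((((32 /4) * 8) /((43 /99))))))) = -978345984 /17329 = -56457.15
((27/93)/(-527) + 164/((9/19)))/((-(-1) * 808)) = 50906011/118802664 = 0.43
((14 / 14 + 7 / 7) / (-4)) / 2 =-1 / 4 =-0.25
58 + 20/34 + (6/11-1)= 10871/187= 58.13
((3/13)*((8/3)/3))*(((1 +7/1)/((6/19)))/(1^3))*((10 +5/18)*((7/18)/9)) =196840/85293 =2.31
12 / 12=1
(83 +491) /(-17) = -574 /17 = -33.76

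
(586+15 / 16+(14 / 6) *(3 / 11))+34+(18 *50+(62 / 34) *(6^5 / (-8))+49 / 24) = -2233723 / 8976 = -248.86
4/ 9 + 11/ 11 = 1.44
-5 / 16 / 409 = -5 / 6544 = -0.00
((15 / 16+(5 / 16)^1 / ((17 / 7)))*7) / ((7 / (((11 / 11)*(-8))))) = -145 / 17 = -8.53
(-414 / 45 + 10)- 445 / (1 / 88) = -195796 / 5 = -39159.20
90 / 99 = 10 / 11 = 0.91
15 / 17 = 0.88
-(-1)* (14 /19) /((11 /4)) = 56 /209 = 0.27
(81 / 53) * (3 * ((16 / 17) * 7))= 27216 / 901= 30.21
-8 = -8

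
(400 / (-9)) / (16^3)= -25 / 2304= -0.01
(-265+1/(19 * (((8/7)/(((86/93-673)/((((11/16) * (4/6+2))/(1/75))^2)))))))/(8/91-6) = 6444984570661/143785207500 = 44.82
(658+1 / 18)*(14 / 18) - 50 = 74815 / 162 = 461.82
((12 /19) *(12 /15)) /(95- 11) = 4 /665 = 0.01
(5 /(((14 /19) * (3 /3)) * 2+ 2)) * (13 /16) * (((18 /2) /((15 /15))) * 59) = 218595 /352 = 621.01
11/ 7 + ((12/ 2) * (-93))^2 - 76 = 2179027/ 7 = 311289.57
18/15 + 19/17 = 197/85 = 2.32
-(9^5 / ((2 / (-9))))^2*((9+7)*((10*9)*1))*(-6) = 610047798798960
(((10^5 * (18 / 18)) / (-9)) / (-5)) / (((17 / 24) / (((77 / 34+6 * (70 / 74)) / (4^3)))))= 12486250 / 32079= 389.23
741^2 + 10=549091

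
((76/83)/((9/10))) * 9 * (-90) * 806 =-55130400/83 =-664221.69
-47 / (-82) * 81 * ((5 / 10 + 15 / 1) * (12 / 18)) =39339 / 82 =479.74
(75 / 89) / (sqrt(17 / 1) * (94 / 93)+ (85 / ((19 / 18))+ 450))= 31058559000 / 19551954477263 - 118344825 * sqrt(17) / 39103908954526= 0.00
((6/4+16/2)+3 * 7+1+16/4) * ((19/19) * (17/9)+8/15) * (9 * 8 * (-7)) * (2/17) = -433384/85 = -5098.64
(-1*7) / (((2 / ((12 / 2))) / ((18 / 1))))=-378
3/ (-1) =-3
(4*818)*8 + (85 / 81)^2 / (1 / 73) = 172268161 / 6561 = 26256.39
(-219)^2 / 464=47961 / 464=103.36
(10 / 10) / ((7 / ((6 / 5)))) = 6 / 35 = 0.17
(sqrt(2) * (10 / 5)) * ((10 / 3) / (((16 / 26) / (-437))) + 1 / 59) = -1675883 * sqrt(2) / 354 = -6695.07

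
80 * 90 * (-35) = -252000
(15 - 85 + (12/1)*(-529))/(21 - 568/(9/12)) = 19254/2209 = 8.72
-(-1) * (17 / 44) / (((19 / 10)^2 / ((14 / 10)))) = 595 / 3971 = 0.15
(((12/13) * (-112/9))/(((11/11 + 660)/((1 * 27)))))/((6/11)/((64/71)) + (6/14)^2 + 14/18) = -625895424/2089654333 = -0.30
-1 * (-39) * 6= 234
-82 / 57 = -1.44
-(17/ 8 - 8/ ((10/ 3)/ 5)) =79/ 8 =9.88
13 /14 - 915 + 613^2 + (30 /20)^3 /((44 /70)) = 461827887 /1232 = 374860.30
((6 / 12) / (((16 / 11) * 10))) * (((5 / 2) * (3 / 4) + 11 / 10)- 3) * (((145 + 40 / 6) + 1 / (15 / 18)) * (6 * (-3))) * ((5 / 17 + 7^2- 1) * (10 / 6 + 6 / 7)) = 1097528399 / 3808000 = 288.22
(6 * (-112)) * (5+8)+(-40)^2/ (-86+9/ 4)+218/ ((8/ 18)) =-1107457/ 134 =-8264.60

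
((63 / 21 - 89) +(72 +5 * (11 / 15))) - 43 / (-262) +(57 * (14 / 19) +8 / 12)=25543 / 786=32.50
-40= -40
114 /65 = 1.75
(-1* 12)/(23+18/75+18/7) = -2100/4517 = -0.46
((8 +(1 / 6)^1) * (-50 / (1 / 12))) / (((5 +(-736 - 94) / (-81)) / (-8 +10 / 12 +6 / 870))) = 16481934 / 7163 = 2300.98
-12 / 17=-0.71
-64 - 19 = -83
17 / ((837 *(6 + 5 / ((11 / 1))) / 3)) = 187 / 19809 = 0.01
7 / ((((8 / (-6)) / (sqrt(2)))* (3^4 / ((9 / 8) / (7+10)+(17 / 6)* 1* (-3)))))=8029* sqrt(2) / 14688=0.77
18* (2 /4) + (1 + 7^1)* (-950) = -7591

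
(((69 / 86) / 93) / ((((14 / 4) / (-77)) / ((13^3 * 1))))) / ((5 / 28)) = -15563548 / 6665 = -2335.12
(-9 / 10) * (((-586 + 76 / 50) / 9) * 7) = 51142 / 125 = 409.14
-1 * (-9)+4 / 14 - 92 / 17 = 461 / 119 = 3.87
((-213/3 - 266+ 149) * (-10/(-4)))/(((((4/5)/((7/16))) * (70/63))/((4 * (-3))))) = 44415/16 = 2775.94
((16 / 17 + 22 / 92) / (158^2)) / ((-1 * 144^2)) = -923 / 404805040128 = -0.00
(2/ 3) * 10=20/ 3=6.67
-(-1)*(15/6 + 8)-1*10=1/2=0.50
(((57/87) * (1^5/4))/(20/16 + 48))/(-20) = -19/114260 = -0.00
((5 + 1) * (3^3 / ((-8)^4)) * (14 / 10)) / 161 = 81 / 235520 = 0.00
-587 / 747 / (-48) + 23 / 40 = 106021 / 179280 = 0.59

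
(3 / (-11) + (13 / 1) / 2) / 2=137 / 44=3.11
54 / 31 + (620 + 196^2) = 1210170 / 31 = 39037.74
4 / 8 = 1 / 2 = 0.50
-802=-802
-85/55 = -1.55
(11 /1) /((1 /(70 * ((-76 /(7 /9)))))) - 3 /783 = -19637641 /261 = -75240.00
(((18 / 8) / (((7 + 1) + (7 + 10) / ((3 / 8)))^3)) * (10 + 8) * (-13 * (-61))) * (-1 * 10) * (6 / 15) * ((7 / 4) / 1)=-12140037 / 8192000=-1.48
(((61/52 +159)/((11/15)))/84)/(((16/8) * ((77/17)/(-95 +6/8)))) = -20530985/758912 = -27.05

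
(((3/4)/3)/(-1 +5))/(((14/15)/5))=75/224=0.33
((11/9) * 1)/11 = 1/9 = 0.11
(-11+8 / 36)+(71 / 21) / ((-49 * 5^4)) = -10.78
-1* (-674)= 674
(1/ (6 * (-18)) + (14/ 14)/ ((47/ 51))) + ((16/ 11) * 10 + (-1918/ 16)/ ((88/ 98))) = -52653731/ 446688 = -117.88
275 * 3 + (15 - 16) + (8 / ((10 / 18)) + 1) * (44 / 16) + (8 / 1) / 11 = 867.08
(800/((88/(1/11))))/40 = 5/242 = 0.02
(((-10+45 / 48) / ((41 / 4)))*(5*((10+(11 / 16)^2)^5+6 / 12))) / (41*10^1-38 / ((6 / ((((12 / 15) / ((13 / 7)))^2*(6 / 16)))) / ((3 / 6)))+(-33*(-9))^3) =-424278000520825554618125 / 19959356203647469057212416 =-0.02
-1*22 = -22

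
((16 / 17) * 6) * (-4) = -384 / 17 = -22.59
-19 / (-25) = 19 / 25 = 0.76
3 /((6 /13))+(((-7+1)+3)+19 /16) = 75 /16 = 4.69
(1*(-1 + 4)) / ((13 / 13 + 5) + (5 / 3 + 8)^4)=243 / 707767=0.00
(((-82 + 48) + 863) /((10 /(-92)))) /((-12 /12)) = 38134 /5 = 7626.80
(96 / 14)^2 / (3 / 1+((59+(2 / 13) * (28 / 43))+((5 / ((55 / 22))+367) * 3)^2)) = 1287936 / 33567974545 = 0.00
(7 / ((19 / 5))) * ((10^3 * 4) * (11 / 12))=385000 / 57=6754.39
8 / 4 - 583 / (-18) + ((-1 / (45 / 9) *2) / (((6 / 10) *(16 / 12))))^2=1247 / 36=34.64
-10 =-10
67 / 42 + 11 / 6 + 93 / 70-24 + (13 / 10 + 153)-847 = -24918 / 35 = -711.94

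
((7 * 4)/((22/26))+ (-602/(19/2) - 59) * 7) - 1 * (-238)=-122367/209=-585.49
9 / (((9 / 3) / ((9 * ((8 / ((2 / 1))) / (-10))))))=-54 / 5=-10.80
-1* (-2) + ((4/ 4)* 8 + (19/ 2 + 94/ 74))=1537/ 74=20.77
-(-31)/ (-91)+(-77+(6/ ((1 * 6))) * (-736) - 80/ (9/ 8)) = -724366/ 819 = -884.45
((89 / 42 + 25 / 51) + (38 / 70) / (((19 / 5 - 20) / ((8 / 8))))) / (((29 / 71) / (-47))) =-296.39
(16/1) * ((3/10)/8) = 3/5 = 0.60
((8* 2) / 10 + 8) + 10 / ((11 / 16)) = 24.15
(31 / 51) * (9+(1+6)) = 496 / 51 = 9.73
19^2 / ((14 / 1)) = 361 / 14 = 25.79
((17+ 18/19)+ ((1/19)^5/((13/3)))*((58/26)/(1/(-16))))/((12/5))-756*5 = -18943827420575/5021528772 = -3772.52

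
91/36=2.53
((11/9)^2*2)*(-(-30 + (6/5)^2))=57596/675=85.33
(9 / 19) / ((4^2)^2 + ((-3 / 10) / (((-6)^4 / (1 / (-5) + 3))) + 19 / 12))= 97200 / 52855967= 0.00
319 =319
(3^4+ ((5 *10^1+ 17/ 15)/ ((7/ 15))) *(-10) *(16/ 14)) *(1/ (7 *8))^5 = -0.00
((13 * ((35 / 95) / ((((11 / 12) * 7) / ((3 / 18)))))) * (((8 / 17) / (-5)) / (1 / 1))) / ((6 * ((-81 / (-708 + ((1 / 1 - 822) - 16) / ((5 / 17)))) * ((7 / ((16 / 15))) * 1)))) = -9855872 / 755456625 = -0.01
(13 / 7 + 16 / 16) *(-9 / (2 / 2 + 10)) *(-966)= 24840 / 11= 2258.18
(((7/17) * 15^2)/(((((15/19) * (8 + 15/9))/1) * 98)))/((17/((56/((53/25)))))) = 85500/444193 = 0.19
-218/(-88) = 109/44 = 2.48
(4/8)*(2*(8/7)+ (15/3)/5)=23/14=1.64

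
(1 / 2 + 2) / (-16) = -5 / 32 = -0.16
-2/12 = -1/6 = -0.17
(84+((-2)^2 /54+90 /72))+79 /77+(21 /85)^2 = 5191845931 /60083100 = 86.41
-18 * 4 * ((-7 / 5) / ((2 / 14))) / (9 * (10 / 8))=1568 / 25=62.72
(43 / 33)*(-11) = -43 / 3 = -14.33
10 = 10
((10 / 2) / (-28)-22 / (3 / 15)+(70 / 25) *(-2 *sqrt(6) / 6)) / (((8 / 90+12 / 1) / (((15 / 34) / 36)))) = -231375 / 2071552-35 *sqrt(6) / 36992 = -0.11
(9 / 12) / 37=3 / 148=0.02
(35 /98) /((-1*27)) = -5 /378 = -0.01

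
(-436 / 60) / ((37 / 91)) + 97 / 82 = -759523 / 45510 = -16.69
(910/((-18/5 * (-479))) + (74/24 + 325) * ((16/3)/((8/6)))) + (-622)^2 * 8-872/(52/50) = 173483706868/56043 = 3095546.40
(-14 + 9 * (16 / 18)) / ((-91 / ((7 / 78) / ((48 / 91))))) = 7 / 624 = 0.01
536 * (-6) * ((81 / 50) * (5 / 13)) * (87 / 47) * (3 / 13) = -855.97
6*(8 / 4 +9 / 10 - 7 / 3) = 3.40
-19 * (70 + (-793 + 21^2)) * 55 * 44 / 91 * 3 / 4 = 9724770 / 91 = 106865.60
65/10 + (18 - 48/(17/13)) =-415/34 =-12.21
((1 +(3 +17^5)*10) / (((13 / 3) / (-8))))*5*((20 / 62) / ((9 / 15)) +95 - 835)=3004423971600 / 31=96916902309.68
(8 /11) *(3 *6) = 144 /11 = 13.09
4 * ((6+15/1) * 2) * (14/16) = 147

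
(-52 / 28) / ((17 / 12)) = -156 / 119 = -1.31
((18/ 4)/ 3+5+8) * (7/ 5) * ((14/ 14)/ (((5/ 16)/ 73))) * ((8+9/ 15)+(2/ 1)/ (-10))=4979184/ 125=39833.47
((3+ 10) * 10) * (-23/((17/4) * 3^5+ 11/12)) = -8970/3101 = -2.89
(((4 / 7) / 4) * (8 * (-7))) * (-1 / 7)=8 / 7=1.14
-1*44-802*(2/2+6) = -5658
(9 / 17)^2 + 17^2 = 83602 / 289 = 289.28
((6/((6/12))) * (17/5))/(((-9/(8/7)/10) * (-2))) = 544/21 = 25.90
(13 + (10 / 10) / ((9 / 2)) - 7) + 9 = 137 / 9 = 15.22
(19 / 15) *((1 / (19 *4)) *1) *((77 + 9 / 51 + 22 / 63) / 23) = 361 / 6426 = 0.06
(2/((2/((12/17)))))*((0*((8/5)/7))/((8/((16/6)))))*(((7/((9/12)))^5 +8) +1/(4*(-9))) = 0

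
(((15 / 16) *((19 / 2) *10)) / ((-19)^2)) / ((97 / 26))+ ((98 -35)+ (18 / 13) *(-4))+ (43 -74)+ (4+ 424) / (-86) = 177620465 / 8241896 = 21.55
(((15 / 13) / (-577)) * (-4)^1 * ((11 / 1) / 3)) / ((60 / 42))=154 / 7501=0.02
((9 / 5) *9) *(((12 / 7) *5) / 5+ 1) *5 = 1539 / 7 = 219.86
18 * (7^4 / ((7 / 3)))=18522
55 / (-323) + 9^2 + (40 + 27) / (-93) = 2406403 / 30039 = 80.11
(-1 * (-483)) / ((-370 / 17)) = -8211 / 370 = -22.19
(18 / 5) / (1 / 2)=36 / 5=7.20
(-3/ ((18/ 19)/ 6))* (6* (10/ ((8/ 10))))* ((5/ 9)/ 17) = -2375/ 51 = -46.57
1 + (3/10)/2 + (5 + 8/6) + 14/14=509/60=8.48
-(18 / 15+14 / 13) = -2.28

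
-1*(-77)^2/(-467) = 12.70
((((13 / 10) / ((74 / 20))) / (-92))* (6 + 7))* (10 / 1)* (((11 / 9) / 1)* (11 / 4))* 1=-102245 / 61272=-1.67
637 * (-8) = -5096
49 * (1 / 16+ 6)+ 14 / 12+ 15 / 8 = 14405 / 48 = 300.10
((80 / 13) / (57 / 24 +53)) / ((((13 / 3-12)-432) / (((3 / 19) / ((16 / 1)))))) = -360 / 144326299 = -0.00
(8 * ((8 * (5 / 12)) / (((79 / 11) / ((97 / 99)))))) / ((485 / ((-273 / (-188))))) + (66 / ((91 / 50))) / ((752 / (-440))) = -64490126 / 3040947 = -21.21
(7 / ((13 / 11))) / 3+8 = 389 / 39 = 9.97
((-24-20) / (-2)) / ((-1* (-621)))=22 / 621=0.04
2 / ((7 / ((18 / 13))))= 36 / 91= 0.40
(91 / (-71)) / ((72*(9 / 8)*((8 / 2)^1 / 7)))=-637 / 23004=-0.03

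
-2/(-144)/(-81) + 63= 367415/5832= 63.00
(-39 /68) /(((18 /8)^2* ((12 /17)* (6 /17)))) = -221 /486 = -0.45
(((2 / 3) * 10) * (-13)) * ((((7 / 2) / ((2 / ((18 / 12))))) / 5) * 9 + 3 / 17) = -14443 / 34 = -424.79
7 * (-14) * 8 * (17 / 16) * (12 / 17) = -588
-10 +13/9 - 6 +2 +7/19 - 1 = -2255/171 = -13.19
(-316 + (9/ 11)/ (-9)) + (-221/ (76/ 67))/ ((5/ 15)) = -752883/ 836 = -900.58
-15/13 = -1.15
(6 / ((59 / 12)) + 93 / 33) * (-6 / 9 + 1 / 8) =-34073 / 15576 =-2.19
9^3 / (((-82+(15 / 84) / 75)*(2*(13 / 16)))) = -2449440 / 447707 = -5.47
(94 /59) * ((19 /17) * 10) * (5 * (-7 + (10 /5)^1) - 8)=-587.62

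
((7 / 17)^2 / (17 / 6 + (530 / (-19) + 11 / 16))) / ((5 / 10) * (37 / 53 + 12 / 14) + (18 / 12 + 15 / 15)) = -54537 / 25696724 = -0.00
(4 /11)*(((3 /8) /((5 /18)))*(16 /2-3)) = 27 /11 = 2.45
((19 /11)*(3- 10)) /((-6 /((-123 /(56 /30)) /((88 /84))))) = -245385 /1936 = -126.75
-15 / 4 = -3.75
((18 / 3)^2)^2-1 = 1295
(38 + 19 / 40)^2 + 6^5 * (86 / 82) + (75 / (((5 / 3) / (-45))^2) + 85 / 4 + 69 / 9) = 12662025283 / 196800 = 64339.56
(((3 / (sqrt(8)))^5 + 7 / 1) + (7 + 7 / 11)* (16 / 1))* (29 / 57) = 2349* sqrt(2) / 4864 + 41209 / 627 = 66.41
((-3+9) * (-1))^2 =36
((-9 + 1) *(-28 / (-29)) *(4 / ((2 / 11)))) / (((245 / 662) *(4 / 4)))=-466048 / 1015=-459.16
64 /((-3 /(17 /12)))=-30.22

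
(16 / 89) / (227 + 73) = 4 / 6675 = 0.00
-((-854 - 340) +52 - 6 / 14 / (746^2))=4448788907 / 3895612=1142.00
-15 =-15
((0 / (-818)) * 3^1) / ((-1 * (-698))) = 0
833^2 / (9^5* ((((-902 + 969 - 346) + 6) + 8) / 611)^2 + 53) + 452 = 514.17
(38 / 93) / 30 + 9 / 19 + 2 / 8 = 78169 / 106020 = 0.74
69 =69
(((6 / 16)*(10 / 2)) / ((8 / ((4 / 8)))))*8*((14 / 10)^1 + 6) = 111 / 16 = 6.94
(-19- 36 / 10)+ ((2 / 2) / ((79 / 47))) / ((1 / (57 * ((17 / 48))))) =-66927 / 6320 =-10.59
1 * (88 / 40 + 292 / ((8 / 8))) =1471 / 5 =294.20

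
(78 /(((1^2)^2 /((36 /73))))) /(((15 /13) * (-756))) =-338 /7665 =-0.04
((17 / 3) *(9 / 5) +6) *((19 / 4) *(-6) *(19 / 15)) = -29241 / 50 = -584.82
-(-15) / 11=15 / 11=1.36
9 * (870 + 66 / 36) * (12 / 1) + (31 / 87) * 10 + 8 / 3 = 8192288 / 87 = 94164.23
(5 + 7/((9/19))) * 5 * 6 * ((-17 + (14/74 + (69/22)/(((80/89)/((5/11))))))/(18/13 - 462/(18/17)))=12618051095/607546808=20.77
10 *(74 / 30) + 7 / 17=1279 / 51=25.08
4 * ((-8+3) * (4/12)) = -20/3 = -6.67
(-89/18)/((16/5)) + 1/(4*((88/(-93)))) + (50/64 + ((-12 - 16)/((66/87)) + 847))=2563111/3168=809.06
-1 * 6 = -6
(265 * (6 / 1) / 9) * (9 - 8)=530 / 3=176.67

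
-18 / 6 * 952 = -2856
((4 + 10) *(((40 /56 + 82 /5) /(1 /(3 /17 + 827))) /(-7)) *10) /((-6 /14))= 33692552 /51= 660638.27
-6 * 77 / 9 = -51.33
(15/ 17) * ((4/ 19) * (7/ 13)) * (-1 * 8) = -3360/ 4199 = -0.80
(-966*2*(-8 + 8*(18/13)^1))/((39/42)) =-1081920/169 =-6401.89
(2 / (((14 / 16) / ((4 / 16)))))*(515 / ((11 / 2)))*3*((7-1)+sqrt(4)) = 98880 / 77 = 1284.16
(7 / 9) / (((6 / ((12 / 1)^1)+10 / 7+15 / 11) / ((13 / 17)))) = 1078 / 5967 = 0.18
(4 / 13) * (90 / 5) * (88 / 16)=396 / 13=30.46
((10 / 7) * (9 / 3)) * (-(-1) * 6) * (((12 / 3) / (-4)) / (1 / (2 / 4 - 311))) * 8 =447120 / 7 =63874.29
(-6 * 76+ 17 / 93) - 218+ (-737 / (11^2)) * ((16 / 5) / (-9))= -10306493 / 15345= -671.65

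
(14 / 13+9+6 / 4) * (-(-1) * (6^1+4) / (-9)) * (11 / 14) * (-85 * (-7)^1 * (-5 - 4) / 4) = 1407175 / 104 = 13530.53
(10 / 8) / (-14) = -5 / 56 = -0.09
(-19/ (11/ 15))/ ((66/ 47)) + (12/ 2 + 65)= 12717/ 242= 52.55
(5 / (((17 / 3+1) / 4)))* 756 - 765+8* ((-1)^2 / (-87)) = 130753 / 87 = 1502.91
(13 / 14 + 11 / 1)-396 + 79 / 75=-402169 / 1050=-383.02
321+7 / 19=6106 / 19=321.37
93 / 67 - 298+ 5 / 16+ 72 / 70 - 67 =-13592403 / 37520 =-362.27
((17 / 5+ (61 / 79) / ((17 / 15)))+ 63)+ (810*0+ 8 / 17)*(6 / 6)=67.55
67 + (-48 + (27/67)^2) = 86020/4489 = 19.16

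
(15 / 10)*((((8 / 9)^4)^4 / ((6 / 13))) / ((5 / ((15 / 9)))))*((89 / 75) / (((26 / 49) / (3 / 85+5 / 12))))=17683850129800429568 / 106317033335374377375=0.17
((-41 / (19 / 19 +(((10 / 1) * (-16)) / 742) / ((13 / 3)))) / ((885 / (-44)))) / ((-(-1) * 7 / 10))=2485912 / 811191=3.06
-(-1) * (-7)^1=-7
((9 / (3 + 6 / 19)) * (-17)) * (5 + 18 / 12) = -4199 / 14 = -299.93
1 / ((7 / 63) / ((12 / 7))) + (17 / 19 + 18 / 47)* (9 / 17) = 1711431 / 106267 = 16.11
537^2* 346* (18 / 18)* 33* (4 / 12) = 1097532414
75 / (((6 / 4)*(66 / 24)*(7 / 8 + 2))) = 1600 / 253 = 6.32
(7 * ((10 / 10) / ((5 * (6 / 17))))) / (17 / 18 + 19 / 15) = 357 / 199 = 1.79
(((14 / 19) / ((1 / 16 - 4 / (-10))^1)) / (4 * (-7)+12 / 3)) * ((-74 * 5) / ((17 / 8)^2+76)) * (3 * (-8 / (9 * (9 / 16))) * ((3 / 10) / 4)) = -286720 / 2643489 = -0.11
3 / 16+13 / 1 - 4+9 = 291 / 16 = 18.19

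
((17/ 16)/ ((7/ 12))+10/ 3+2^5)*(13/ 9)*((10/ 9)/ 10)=40573/ 6804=5.96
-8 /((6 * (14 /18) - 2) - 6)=12 /5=2.40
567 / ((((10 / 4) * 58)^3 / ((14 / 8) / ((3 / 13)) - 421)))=-937629 / 12194500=-0.08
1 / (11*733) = 1 / 8063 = 0.00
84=84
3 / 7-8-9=-116 / 7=-16.57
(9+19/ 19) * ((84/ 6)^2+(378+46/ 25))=28792/ 5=5758.40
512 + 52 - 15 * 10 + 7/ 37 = 15325/ 37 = 414.19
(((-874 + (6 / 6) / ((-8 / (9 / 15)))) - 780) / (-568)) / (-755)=-66163 / 17153600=-0.00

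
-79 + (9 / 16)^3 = -322855 / 4096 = -78.82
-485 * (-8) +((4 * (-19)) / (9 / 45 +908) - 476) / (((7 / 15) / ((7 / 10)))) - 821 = 560425 / 239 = 2344.87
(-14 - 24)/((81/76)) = -2888/81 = -35.65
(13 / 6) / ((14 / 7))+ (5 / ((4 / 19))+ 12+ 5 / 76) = 8413 / 228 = 36.90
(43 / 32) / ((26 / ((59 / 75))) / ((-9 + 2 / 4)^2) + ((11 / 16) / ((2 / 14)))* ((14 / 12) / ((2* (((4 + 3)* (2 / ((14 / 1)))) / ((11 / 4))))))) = 17596632 / 107085779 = 0.16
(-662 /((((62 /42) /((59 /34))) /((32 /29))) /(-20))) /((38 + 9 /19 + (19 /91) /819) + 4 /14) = 185835283058880 /419408663909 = 443.09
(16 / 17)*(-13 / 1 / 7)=-208 / 119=-1.75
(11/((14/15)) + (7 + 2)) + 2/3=901/42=21.45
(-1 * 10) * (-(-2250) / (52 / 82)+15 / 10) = -461445 / 13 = -35495.77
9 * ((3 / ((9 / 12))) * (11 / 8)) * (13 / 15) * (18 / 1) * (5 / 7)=551.57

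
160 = 160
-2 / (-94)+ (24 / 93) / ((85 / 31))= 461 / 3995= 0.12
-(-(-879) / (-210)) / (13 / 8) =1172 / 455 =2.58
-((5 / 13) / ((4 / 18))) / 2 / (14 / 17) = -1.05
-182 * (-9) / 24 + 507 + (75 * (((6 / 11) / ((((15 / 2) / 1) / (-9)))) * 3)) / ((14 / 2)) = 170697 / 308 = 554.21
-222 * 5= -1110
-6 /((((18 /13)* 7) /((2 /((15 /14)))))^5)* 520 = -2471326208 /2989355625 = -0.83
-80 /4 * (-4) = 80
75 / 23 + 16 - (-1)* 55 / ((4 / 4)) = 1708 / 23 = 74.26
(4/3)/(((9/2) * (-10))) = -4/135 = -0.03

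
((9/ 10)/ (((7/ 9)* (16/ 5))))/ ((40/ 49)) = 567/ 1280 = 0.44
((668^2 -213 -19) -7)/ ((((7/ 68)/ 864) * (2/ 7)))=13101255360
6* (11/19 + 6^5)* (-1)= -886530/19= -46659.47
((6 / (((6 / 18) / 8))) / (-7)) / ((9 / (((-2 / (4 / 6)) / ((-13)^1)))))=-48 / 91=-0.53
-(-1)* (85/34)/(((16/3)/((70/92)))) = 525/1472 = 0.36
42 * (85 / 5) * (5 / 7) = 510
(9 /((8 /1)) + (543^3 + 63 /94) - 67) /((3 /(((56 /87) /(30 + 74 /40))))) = 1203974122300 /1116297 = 1078542.83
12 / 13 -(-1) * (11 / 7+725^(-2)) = 119316966 / 47831875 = 2.49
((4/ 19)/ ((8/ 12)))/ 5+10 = 956/ 95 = 10.06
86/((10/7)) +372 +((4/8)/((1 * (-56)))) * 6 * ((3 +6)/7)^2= 432.11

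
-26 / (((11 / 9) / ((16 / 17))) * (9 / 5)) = -2080 / 187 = -11.12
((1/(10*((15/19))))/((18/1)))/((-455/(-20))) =19/61425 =0.00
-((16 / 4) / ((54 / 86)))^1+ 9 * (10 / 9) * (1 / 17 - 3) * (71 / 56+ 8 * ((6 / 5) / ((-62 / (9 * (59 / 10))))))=198.16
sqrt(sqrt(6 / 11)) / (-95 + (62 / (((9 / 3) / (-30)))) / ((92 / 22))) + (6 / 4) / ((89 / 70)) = -23* 11^(3 / 4)* 6^(1 / 4) / 61545 + 105 / 89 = 1.18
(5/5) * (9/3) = 3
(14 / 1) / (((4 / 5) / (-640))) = -11200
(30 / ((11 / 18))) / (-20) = -27 / 11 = -2.45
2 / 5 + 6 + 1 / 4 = 6.65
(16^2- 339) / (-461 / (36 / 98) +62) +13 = 280643 / 21473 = 13.07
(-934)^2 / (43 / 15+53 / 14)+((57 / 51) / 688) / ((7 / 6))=7499260774989 / 57187592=131134.40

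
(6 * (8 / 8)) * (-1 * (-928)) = 5568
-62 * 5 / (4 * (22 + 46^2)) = -155 / 4276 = -0.04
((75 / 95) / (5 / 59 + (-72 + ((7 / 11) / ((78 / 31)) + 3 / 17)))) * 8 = -0.09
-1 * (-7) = 7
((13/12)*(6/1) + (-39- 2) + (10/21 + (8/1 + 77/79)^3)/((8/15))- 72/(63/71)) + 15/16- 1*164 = 8500466515/7888624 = 1077.56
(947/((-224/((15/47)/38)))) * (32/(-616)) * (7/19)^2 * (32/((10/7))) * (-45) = -894915/3546103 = -0.25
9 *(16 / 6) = 24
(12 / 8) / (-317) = -3 / 634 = -0.00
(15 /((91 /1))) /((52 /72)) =0.23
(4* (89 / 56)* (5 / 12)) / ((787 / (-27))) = -4005 / 44072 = -0.09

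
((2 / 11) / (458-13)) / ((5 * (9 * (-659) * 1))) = -2 / 145161225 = -0.00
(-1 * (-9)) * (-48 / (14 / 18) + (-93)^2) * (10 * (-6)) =-32459940 / 7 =-4637134.29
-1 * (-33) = 33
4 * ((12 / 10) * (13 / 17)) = 312 / 85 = 3.67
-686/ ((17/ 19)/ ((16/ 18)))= -104272/ 153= -681.52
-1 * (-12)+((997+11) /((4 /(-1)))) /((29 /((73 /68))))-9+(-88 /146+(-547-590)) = -41168945 /35989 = -1143.93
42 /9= 14 /3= 4.67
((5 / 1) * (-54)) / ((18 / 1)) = -15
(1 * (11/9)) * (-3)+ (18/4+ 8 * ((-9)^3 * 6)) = -209947/6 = -34991.17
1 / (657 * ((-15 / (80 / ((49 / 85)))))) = -1360 / 96579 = -0.01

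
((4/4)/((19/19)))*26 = 26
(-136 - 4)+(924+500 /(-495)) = 77516 /99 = 782.99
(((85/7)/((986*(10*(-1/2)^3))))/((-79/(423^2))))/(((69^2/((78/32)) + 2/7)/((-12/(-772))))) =6978231/39301658255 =0.00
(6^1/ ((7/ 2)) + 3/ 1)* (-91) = -429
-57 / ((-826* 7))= 57 / 5782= 0.01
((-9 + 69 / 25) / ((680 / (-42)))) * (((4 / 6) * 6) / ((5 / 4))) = 13104 / 10625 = 1.23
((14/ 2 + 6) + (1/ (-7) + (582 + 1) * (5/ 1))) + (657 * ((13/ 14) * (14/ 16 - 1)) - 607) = 251395/ 112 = 2244.60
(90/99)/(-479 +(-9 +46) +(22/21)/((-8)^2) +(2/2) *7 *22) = -1344/425755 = -0.00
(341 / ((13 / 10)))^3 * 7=277562747000 / 2197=126337162.95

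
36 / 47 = 0.77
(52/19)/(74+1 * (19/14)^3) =142688/3988385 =0.04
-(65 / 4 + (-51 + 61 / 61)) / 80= 27 / 64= 0.42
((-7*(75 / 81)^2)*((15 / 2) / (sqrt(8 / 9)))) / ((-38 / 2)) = 21875*sqrt(2) / 12312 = 2.51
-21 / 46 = -0.46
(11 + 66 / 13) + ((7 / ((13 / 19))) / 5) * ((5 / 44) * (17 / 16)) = 149397 / 9152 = 16.32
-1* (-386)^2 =-148996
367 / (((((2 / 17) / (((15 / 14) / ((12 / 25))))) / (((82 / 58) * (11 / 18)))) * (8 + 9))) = 20689625 / 58464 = 353.89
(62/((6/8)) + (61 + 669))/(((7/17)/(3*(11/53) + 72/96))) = 2709.07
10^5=100000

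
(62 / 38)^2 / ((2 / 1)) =961 / 722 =1.33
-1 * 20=-20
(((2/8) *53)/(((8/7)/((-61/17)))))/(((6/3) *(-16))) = 22631/17408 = 1.30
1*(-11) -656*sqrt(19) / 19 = -656*sqrt(19) / 19 -11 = -161.50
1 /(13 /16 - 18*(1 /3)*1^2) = -16 /83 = -0.19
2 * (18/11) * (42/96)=63/44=1.43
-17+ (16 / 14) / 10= -591 / 35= -16.89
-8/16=-0.50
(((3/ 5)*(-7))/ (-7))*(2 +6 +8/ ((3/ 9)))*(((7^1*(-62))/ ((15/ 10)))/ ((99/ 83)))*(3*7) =-16137856/ 165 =-97805.19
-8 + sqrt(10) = -4.84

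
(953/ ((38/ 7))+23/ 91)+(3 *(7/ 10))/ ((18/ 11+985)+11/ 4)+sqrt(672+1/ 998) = sqrt(669315686)/ 998+6301322351/ 35842170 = 201.73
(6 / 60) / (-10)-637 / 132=-7979 / 1650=-4.84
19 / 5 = 3.80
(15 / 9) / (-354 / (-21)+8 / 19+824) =133 / 67134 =0.00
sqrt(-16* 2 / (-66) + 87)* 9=3* sqrt(95271) / 11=84.18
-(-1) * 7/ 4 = 7/ 4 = 1.75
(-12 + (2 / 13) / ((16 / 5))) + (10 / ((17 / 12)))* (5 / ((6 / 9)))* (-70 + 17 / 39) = -502487 / 136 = -3694.76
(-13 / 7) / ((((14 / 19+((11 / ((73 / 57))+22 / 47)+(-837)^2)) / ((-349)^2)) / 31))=-3199854411767 / 319690217000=-10.01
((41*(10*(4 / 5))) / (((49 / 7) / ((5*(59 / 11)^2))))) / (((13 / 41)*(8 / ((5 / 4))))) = 146289025 / 44044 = 3321.43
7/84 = 1/12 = 0.08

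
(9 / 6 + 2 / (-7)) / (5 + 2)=17 / 98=0.17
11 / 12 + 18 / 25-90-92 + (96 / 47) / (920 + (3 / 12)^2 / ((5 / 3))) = -187179178169 / 1037802300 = -180.36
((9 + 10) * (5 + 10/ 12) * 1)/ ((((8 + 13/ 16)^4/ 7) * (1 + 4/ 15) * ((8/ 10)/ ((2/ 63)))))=14336000/ 3557287449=0.00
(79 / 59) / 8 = 79 / 472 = 0.17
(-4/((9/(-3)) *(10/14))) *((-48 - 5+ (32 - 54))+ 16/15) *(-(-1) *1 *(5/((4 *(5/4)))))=-31052/225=-138.01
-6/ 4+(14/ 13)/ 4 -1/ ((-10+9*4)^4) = -562433/ 456976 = -1.23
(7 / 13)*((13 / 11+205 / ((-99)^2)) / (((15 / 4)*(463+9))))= 41258 / 112760505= 0.00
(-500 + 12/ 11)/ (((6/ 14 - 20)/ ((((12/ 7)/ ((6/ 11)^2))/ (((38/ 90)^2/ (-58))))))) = -2363407200/ 49457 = -47787.11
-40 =-40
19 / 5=3.80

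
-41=-41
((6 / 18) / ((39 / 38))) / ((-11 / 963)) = -4066 / 143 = -28.43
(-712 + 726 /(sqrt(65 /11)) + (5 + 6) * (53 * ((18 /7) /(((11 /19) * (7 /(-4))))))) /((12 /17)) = -456416 /147 + 2057 * sqrt(715) /130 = -2681.77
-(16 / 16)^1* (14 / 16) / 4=-7 / 32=-0.22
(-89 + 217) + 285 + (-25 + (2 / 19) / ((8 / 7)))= 388.09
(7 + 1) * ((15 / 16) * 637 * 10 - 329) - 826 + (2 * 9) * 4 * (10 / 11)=44382.45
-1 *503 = -503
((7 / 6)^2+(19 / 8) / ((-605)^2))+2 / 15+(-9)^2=2174042261 / 26353800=82.49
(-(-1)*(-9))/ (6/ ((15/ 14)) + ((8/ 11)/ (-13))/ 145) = -186615/ 116108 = -1.61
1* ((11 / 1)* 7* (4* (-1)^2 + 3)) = 539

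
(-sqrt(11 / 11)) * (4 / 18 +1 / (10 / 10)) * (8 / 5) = -88 / 45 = -1.96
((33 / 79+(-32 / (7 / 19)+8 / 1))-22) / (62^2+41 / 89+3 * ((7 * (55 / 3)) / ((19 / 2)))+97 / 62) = -86914018 / 3363179547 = -0.03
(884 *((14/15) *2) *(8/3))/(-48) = -12376/135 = -91.67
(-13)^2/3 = 169/3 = 56.33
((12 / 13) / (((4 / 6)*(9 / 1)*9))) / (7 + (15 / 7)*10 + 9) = 7 / 15327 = 0.00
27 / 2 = 13.50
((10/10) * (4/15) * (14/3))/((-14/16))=-64/45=-1.42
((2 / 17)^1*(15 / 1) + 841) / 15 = 14327 / 255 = 56.18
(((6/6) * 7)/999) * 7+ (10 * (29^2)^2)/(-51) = -2355244897/16983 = -138682.50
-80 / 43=-1.86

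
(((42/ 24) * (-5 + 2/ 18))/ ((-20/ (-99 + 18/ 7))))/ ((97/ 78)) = -6435/ 194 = -33.17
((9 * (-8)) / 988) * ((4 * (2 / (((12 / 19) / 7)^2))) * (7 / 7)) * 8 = -7448 / 13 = -572.92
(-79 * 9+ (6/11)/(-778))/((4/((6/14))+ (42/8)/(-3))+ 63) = -36508464/3624313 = -10.07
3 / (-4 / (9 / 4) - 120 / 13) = -351 / 1288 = -0.27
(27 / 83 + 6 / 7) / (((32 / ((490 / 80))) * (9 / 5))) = 8015 / 63744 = 0.13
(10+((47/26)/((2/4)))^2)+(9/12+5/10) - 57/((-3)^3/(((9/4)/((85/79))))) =825577/28730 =28.74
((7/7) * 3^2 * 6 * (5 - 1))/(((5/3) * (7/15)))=1944/7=277.71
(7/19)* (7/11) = 49/209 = 0.23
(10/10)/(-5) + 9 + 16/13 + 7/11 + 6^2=33367/715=46.67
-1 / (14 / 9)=-9 / 14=-0.64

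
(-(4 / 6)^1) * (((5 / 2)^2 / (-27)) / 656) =25 / 106272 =0.00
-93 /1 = -93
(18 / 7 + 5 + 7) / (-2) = -51 / 7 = -7.29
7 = 7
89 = 89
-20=-20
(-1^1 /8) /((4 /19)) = -19 /32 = -0.59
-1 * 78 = -78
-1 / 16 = -0.06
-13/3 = -4.33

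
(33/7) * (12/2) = 198/7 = 28.29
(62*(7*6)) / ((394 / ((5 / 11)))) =6510 / 2167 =3.00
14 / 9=1.56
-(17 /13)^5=-1419857 /371293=-3.82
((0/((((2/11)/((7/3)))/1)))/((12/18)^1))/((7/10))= 0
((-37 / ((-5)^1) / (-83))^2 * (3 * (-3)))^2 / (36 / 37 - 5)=-5616860517 / 4419556143125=-0.00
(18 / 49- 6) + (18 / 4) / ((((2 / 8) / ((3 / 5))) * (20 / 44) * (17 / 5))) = 5646 / 4165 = 1.36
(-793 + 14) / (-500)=779 / 500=1.56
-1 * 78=-78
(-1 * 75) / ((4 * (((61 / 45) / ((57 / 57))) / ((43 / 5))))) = -29025 / 244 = -118.95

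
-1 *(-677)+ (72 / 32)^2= 682.06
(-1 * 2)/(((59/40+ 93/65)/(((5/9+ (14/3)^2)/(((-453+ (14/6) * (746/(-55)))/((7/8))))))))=3353350/120830137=0.03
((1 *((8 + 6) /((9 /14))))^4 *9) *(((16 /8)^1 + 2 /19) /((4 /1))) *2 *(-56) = -1652883742720 /13851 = -119333170.36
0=0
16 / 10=8 / 5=1.60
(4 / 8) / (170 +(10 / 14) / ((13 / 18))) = 91 / 31120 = 0.00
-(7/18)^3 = -343/5832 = -0.06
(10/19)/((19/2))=20/361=0.06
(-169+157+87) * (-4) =-300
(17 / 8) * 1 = 17 / 8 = 2.12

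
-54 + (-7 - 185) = -246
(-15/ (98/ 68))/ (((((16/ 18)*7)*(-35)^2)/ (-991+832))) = 72981/ 336140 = 0.22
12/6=2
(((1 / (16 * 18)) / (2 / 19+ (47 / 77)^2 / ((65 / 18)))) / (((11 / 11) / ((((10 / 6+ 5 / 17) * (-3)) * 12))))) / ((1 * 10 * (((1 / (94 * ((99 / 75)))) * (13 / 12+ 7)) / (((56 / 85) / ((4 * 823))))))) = -0.00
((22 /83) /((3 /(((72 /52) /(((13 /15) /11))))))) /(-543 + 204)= -7260 /1585051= -0.00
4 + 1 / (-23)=91 / 23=3.96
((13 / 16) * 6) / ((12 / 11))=4.47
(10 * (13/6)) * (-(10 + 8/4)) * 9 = -2340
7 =7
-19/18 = -1.06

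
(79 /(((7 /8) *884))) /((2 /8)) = 632 /1547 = 0.41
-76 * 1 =-76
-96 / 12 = -8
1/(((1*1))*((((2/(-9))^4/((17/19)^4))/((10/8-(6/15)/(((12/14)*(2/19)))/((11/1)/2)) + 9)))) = 1138522441491/458729920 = 2481.90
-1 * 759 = -759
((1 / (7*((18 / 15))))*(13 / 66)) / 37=65 / 102564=0.00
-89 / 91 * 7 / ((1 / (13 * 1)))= -89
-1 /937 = -0.00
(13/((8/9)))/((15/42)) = 819/20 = 40.95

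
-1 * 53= -53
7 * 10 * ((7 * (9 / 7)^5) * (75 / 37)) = 44286750 / 12691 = 3489.62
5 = 5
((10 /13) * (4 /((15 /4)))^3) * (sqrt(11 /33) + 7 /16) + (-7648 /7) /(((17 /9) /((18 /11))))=-10867322944 /11486475 + 8192 * sqrt(3) /26325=-945.56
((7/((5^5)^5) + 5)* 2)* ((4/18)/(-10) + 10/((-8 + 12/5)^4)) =-3881356678903102892989/32199919223785400390625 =-0.12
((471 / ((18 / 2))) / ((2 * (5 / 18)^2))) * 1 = 8478 / 25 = 339.12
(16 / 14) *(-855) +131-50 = -6273 / 7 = -896.14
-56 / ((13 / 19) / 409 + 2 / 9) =-559512 / 2237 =-250.12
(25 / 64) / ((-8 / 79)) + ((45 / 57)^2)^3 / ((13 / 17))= -1108758994675 / 313137383936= -3.54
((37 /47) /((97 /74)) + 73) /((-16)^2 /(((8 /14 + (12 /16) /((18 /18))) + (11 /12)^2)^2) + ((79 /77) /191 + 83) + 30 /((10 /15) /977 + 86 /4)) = 2953162751223388327855 /5584635127209883949964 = 0.53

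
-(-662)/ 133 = 662/ 133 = 4.98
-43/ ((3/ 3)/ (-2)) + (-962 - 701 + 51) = -1526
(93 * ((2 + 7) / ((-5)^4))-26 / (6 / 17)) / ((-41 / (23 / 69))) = 135614 / 230625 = 0.59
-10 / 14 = -5 / 7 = -0.71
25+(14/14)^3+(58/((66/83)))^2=5821963/1089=5346.16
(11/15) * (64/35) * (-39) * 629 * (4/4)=-5756608/175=-32894.90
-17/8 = -2.12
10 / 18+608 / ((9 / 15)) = 9125 / 9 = 1013.89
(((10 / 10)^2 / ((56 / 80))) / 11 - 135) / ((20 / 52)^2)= -351013 / 385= -911.72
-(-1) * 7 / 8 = 7 / 8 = 0.88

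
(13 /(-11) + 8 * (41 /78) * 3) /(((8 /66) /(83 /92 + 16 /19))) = 164.53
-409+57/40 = -16303/40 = -407.58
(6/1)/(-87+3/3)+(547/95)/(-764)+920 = 2871023539/3120940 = 919.92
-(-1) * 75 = 75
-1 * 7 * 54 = -378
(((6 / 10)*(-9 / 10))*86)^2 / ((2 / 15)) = 4043763 / 250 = 16175.05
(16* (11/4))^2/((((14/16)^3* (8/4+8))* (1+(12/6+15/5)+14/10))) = 495616/12691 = 39.05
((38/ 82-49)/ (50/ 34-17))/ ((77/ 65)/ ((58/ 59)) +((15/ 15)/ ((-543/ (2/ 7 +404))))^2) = 1.78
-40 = -40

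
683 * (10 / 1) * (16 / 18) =54640 / 9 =6071.11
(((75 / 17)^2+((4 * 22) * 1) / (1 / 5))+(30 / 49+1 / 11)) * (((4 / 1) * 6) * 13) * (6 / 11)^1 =134186169312 / 1713481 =78312.03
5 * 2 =10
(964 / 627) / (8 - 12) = -0.38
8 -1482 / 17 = -1346 / 17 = -79.18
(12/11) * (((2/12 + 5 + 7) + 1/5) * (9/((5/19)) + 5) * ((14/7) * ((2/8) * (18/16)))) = 163611/550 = 297.47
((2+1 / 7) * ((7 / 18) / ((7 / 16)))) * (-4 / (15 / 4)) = -128 / 63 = -2.03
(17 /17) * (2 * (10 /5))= 4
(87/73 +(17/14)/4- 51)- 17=-271871/4088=-66.50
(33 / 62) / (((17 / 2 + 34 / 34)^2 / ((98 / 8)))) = 1617 / 22382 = 0.07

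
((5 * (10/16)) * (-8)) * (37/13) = -925/13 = -71.15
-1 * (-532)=532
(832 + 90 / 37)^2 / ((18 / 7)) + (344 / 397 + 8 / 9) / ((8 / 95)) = 1324578748822 / 4891437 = 270795.42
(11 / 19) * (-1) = -11 / 19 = -0.58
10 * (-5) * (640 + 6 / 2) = -32150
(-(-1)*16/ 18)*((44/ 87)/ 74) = 0.01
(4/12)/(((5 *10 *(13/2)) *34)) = 1/33150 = 0.00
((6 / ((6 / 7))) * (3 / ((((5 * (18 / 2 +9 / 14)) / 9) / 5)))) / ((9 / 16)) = 1568 / 45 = 34.84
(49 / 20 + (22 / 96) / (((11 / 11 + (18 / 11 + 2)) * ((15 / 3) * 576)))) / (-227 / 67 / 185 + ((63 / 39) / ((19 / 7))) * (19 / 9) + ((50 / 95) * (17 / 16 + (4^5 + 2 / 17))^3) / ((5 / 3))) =6113280824157026 / 848991677026671100867869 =0.00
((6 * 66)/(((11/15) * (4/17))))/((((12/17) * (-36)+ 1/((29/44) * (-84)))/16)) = -76032432/52655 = -1443.97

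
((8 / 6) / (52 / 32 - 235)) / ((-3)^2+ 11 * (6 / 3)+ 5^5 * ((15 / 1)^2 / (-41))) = 656 / 1965542127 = 0.00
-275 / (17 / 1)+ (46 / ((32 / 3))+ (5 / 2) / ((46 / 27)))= -65041 / 6256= -10.40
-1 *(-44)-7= 37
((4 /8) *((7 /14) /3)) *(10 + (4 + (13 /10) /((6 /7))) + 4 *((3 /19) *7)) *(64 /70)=1.52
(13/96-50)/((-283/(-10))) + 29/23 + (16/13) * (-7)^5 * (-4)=336064820539/4061616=82741.65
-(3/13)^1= -3/13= -0.23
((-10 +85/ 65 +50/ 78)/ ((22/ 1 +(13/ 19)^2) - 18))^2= 12849129316/ 3957290649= 3.25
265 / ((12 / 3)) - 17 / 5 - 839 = -15523 / 20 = -776.15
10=10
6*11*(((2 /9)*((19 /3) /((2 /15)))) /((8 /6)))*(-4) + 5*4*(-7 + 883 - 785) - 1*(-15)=-255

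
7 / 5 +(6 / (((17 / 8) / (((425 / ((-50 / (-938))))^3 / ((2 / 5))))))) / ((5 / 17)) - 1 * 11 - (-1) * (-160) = 60820017157192 / 5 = 12164003431438.40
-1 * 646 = -646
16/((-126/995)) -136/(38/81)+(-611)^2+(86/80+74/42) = 17854815551/47880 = 372907.59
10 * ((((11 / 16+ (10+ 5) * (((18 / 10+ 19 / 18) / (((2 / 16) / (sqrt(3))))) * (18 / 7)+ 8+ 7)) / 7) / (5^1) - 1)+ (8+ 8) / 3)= 18113 / 168+ 12336 * sqrt(3) / 49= 543.87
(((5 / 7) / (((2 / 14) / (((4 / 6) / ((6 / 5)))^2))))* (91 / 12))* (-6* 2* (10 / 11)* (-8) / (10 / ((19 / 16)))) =216125 / 1782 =121.28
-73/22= -3.32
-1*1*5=-5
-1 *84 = -84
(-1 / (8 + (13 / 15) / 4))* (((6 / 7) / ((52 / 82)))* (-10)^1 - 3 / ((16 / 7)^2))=4923855 / 2871232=1.71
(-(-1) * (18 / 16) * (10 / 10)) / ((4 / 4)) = 9 / 8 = 1.12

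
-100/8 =-25/2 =-12.50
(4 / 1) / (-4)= -1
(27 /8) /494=27 /3952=0.01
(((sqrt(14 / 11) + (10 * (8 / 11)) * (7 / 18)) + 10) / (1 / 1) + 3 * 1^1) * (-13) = -20371 / 99-13 * sqrt(154) / 11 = -220.43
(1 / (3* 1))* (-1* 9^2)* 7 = -189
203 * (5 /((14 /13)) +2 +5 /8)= 11803 /8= 1475.38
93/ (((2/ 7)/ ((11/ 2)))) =7161/ 4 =1790.25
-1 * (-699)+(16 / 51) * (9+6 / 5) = 3511 / 5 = 702.20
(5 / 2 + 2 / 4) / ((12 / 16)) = 4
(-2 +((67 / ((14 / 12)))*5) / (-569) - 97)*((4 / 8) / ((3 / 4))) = -264218 / 3983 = -66.34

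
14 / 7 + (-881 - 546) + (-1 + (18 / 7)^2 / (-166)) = -5799704 / 4067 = -1426.04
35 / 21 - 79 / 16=-157 / 48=-3.27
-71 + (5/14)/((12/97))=-11443/168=-68.11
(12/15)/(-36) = -1/45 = -0.02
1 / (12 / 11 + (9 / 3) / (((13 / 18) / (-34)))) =-143 / 20040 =-0.01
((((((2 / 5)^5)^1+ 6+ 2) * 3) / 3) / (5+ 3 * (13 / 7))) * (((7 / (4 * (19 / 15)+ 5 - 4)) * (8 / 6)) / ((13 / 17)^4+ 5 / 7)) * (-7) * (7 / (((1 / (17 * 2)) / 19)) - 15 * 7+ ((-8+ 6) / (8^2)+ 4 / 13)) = -54906280417005423 / 1608928165000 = -34126.00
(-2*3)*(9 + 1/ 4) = -111/ 2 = -55.50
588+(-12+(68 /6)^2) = 6340 /9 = 704.44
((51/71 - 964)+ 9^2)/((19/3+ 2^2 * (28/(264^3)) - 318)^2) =-82841739790436352/9120583841328783959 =-0.01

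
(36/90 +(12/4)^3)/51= 137/255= 0.54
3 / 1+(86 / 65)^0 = 4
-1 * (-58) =58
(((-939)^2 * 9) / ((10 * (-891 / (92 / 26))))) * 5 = -2253287 / 143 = -15757.25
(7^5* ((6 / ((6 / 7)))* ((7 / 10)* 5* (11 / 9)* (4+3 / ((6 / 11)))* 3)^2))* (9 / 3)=251812272481 / 48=5246089010.02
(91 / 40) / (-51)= -0.04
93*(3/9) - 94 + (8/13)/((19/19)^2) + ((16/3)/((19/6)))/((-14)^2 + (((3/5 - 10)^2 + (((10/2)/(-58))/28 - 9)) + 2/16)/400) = -24545215919547/393503970301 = -62.38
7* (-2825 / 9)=-19775 / 9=-2197.22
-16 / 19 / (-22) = 8 / 209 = 0.04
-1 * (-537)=537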